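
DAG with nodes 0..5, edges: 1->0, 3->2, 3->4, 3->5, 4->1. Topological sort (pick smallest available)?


Kahn's algorithm, process smallest node first
Order: [3, 2, 4, 1, 0, 5]


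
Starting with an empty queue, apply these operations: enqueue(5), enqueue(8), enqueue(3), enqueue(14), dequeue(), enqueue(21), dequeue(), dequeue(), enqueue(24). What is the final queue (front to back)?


enqueue(5) -> [5]
enqueue(8) -> [5, 8]
enqueue(3) -> [5, 8, 3]
enqueue(14) -> [5, 8, 3, 14]
dequeue() returns 5 -> [8, 3, 14]
enqueue(21) -> [8, 3, 14, 21]
dequeue() returns 8 -> [3, 14, 21]
dequeue() returns 3 -> [14, 21]
enqueue(24) -> [14, 21, 24]
Final queue (front to back): [14, 21, 24]


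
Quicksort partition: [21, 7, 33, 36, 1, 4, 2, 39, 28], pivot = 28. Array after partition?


Elements <= 28 go left of pivot.
Result: [21, 7, 1, 4, 2, 28, 33, 39, 36], pivot at index 5


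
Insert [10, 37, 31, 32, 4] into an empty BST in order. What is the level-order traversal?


Root = 10; build tree by BST insertion.
Level-Order traversal: [10, 4, 37, 31, 32]


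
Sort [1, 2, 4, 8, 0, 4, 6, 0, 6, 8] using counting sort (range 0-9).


Count array: [2, 1, 1, 0, 2, 0, 2, 0, 2, 0]
Reconstruct: [0, 0, 1, 2, 4, 4, 6, 6, 8, 8]


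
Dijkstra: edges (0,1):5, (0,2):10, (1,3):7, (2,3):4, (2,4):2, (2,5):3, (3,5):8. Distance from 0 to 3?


Dijkstra from 0:
Distances: {0: 0, 1: 5, 2: 10, 3: 12, 4: 12, 5: 13}
Shortest distance to 3 = 12, path = [0, 1, 3]


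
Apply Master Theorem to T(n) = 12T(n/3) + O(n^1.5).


a=12, b=3, c=1.5. log_3(12)=2.262 > c=1.5. Case 1: O(n^log_b(a)) = O(n^2.262)
Complexity: O(n^2.262)


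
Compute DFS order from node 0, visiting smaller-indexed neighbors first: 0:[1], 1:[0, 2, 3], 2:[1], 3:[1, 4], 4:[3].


DFS stack-based: start with [0]
Visit order: [0, 1, 2, 3, 4]


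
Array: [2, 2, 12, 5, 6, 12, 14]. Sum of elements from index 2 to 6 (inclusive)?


Prefix sums: [0, 2, 4, 16, 21, 27, 39, 53]
Sum[2..6] = prefix[7] - prefix[2] = 53 - 4 = 49


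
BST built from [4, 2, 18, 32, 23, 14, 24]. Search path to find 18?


BST root = 4
Search for 18: compare at each node
Path: [4, 18]


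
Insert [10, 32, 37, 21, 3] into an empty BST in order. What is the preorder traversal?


Root = 10; build tree by BST insertion.
Preorder traversal: [10, 3, 32, 21, 37]


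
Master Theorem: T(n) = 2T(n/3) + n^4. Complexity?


a=2, b=3, c=4. log_3(2)=0.631 < c=4. Case 3: O(n^c) = O(n^4)
Complexity: O(n^4)


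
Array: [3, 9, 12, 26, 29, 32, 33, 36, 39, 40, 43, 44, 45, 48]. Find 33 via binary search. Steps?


Search for 33:
[0,13] mid=6 arr[6]=33
Total: 1 comparisons


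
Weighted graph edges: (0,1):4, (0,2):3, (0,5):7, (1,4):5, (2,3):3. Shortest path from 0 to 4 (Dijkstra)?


Dijkstra from 0:
Distances: {0: 0, 1: 4, 2: 3, 3: 6, 4: 9, 5: 7}
Shortest distance to 4 = 9, path = [0, 1, 4]


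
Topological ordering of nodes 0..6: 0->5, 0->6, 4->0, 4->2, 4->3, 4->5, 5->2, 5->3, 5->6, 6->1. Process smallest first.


Kahn's algorithm, process smallest node first
Order: [4, 0, 5, 2, 3, 6, 1]


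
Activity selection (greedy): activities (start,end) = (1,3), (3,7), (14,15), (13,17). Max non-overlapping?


Greedy: pick earliest-ending, then skip overlaps.
Selected (3 activities): [(1, 3), (3, 7), (14, 15)]


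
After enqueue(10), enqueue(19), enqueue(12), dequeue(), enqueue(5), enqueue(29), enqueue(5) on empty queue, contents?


enqueue(10) -> [10]
enqueue(19) -> [10, 19]
enqueue(12) -> [10, 19, 12]
dequeue() returns 10 -> [19, 12]
enqueue(5) -> [19, 12, 5]
enqueue(29) -> [19, 12, 5, 29]
enqueue(5) -> [19, 12, 5, 29, 5]
Final queue (front to back): [19, 12, 5, 29, 5]


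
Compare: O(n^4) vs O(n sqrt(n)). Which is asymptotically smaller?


n^1.5 grows slower than quartic
O(n sqrt(n)) is asymptotically smaller; O(n^4) grows faster


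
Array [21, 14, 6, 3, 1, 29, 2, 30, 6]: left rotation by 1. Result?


Left rotate by 1: [14, 6, 3, 1, 29, 2, 30, 6, 21]


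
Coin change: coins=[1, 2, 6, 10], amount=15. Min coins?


dp[0]=0; dp[i]=1+min(dp[i-c] for c in coins)
...dp[10]=1, dp[11]=2, dp[12]=2, dp[13]=3, dp[14]=3, dp[15]=4
Minimum coins for 15 = 4


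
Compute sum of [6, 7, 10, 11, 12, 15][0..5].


Prefix sums: [0, 6, 13, 23, 34, 46, 61]
Sum[0..5] = prefix[6] - prefix[0] = 61 - 0 = 61


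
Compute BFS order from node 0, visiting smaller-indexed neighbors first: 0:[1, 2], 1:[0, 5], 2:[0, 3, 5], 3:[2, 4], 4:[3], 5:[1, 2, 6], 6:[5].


BFS queue: start with [0]
Visit order: [0, 1, 2, 5, 3, 6, 4]


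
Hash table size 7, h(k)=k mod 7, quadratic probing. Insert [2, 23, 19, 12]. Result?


Insertions: 2->slot 2; 23->slot 3; 19->slot 5; 12->slot 6
Table: [None, None, 2, 23, None, 19, 12]


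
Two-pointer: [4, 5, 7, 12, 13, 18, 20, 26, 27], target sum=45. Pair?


Two pointers: lo=0, hi=8
Found pair: (18, 27) summing to 45


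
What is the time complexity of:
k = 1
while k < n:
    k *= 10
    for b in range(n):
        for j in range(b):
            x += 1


Per nesting level: O(log n) * O(n) * O(n) [triangular over b] = O(n^2 log n)
Complexity: O(n^2 log n)


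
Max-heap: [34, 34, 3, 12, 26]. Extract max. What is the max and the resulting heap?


Max = 34
Replace root with last, heapify down
Resulting heap: [34, 26, 3, 12]


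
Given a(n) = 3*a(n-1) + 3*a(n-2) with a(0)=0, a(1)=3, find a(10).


Build bottom-up:
...a(8)=27945, a(9)=105948, a(10)=3*105948+3*27945=401679


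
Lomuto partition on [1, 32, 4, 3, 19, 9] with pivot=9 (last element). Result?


Elements <= 9 go left of pivot.
Result: [1, 4, 3, 9, 19, 32], pivot at index 3


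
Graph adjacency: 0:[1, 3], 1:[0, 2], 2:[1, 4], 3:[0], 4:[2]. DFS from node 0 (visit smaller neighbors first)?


DFS stack-based: start with [0]
Visit order: [0, 1, 2, 4, 3]


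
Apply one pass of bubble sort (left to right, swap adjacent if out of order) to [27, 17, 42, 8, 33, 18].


After one pass: [17, 27, 8, 33, 18, 42]


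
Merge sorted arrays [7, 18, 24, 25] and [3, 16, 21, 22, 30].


Compare heads, take smaller each step.
Merged: [3, 7, 16, 18, 21, 22, 24, 25, 30]


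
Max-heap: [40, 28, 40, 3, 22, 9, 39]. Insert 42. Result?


Append 42: [40, 28, 40, 3, 22, 9, 39, 42]
Bubble up: swap idx 7(42) with idx 3(3); swap idx 3(42) with idx 1(28); swap idx 1(42) with idx 0(40)
Result: [42, 40, 40, 28, 22, 9, 39, 3]


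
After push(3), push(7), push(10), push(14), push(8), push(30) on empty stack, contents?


push(3) -> [3]
push(7) -> [3, 7]
push(10) -> [3, 7, 10]
push(14) -> [3, 7, 10, 14]
push(8) -> [3, 7, 10, 14, 8]
push(30) -> [3, 7, 10, 14, 8, 30]
Final stack (bottom to top): [3, 7, 10, 14, 8, 30]


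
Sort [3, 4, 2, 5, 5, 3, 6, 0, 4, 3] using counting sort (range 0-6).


Count array: [1, 0, 1, 3, 2, 2, 1]
Reconstruct: [0, 2, 3, 3, 3, 4, 4, 5, 5, 6]


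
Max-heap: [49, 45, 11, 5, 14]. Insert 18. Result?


Append 18: [49, 45, 11, 5, 14, 18]
Bubble up: swap idx 5(18) with idx 2(11)
Result: [49, 45, 18, 5, 14, 11]


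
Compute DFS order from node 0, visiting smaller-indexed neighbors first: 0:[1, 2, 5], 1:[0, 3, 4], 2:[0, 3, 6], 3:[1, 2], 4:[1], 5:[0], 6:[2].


DFS stack-based: start with [0]
Visit order: [0, 1, 3, 2, 6, 4, 5]


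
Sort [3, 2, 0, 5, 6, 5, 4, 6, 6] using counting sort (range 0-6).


Count array: [1, 0, 1, 1, 1, 2, 3]
Reconstruct: [0, 2, 3, 4, 5, 5, 6, 6, 6]


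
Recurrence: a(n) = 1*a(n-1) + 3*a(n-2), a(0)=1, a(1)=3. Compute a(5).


Build bottom-up:
...a(3)=15, a(4)=33, a(5)=1*33+3*15=78


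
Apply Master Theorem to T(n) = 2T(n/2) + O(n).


a=2, b=2, c=1. log_2(2)=1 = c=1. Case 2: O(n^c log n) = O(n log n)
Complexity: O(n log n)


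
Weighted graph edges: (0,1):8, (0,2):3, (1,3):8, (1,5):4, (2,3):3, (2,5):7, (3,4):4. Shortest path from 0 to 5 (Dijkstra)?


Dijkstra from 0:
Distances: {0: 0, 1: 8, 2: 3, 3: 6, 4: 10, 5: 10}
Shortest distance to 5 = 10, path = [0, 2, 5]


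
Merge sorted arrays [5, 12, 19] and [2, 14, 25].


Compare heads, take smaller each step.
Merged: [2, 5, 12, 14, 19, 25]


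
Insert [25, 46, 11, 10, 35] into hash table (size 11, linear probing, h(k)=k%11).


Insertions: 25->slot 3; 46->slot 2; 11->slot 0; 10->slot 10; 35->slot 4
Table: [11, None, 46, 25, 35, None, None, None, None, None, 10]


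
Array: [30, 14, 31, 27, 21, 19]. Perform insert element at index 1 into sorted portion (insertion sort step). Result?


After one pass: [14, 30, 31, 27, 21, 19]


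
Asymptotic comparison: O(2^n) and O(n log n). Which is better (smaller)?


linearithmic grows slower than exponential
O(n log n) is asymptotically smaller; O(2^n) grows faster


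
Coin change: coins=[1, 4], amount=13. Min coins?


dp[0]=0; dp[i]=1+min(dp[i-c] for c in coins)
...dp[8]=2, dp[9]=3, dp[10]=4, dp[11]=5, dp[12]=3, dp[13]=4
Minimum coins for 13 = 4


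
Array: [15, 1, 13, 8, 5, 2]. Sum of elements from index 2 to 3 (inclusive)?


Prefix sums: [0, 15, 16, 29, 37, 42, 44]
Sum[2..3] = prefix[4] - prefix[2] = 37 - 16 = 21


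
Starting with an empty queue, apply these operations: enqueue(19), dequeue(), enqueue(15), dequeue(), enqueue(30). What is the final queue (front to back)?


enqueue(19) -> [19]
dequeue() returns 19 -> []
enqueue(15) -> [15]
dequeue() returns 15 -> []
enqueue(30) -> [30]
Final queue (front to back): [30]


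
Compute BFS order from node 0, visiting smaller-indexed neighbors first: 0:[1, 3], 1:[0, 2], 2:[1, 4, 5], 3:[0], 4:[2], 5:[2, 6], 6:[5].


BFS queue: start with [0]
Visit order: [0, 1, 3, 2, 4, 5, 6]


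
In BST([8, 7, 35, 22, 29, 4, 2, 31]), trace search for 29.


BST root = 8
Search for 29: compare at each node
Path: [8, 35, 22, 29]


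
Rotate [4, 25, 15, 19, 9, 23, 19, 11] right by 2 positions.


Right rotate by 2: [19, 11, 4, 25, 15, 19, 9, 23]


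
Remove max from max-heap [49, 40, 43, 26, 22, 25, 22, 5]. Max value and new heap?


Max = 49
Replace root with last, heapify down
Resulting heap: [43, 40, 25, 26, 22, 5, 22]


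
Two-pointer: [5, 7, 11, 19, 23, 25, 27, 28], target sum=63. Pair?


Two pointers: lo=0, hi=7
No pair sums to 63


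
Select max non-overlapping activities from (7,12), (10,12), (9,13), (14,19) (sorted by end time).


Greedy: pick earliest-ending, then skip overlaps.
Selected (2 activities): [(7, 12), (14, 19)]


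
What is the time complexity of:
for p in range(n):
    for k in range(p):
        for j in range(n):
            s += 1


Per nesting level: O(n) * O(n) [triangular over p] * O(n) = O(n^3)
Complexity: O(n^3)


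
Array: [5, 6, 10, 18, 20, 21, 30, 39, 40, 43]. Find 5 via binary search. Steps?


Search for 5:
[0,9] mid=4 arr[4]=20
[0,3] mid=1 arr[1]=6
[0,0] mid=0 arr[0]=5
Total: 3 comparisons


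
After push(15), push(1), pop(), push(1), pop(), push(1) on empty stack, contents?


push(15) -> [15]
push(1) -> [15, 1]
pop() returns 1 -> [15]
push(1) -> [15, 1]
pop() returns 1 -> [15]
push(1) -> [15, 1]
Final stack (bottom to top): [15, 1]


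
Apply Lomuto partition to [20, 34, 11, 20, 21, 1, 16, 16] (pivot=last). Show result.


Elements <= 16 go left of pivot.
Result: [11, 1, 16, 16, 21, 34, 20, 20], pivot at index 3


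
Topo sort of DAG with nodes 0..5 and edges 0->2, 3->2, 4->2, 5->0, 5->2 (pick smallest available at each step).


Kahn's algorithm, process smallest node first
Order: [1, 3, 4, 5, 0, 2]


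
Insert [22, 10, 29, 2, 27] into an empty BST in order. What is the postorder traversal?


Root = 22; build tree by BST insertion.
Postorder traversal: [2, 10, 27, 29, 22]


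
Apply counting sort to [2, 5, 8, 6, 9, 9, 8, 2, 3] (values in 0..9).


Count array: [0, 0, 2, 1, 0, 1, 1, 0, 2, 2]
Reconstruct: [2, 2, 3, 5, 6, 8, 8, 9, 9]


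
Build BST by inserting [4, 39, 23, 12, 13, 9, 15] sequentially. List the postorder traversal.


Root = 4; build tree by BST insertion.
Postorder traversal: [9, 15, 13, 12, 23, 39, 4]


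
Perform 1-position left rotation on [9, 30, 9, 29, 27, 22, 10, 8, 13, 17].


Left rotate by 1: [30, 9, 29, 27, 22, 10, 8, 13, 17, 9]


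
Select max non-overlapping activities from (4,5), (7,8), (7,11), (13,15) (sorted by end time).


Greedy: pick earliest-ending, then skip overlaps.
Selected (3 activities): [(4, 5), (7, 8), (13, 15)]


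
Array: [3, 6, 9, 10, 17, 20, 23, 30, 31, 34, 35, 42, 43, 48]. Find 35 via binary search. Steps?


Search for 35:
[0,13] mid=6 arr[6]=23
[7,13] mid=10 arr[10]=35
Total: 2 comparisons


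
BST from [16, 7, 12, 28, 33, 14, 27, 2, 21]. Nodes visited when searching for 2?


BST root = 16
Search for 2: compare at each node
Path: [16, 7, 2]


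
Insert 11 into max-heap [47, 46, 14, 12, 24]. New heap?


Append 11: [47, 46, 14, 12, 24, 11]
Bubble up: no swaps needed
Result: [47, 46, 14, 12, 24, 11]


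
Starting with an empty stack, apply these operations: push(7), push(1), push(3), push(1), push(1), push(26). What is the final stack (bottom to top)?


push(7) -> [7]
push(1) -> [7, 1]
push(3) -> [7, 1, 3]
push(1) -> [7, 1, 3, 1]
push(1) -> [7, 1, 3, 1, 1]
push(26) -> [7, 1, 3, 1, 1, 26]
Final stack (bottom to top): [7, 1, 3, 1, 1, 26]


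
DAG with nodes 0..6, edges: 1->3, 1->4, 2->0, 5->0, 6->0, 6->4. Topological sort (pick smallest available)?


Kahn's algorithm, process smallest node first
Order: [1, 2, 3, 5, 6, 0, 4]


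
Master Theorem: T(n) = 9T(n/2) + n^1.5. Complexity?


a=9, b=2, c=1.5. log_2(9)=3.170 > c=1.5. Case 1: O(n^log_b(a)) = O(n^3.170)
Complexity: O(n^3.170)


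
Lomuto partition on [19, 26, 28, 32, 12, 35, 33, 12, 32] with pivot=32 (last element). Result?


Elements <= 32 go left of pivot.
Result: [19, 26, 28, 32, 12, 12, 32, 35, 33], pivot at index 6


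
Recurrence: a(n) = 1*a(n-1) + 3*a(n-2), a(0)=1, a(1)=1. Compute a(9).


Build bottom-up:
...a(7)=217, a(8)=508, a(9)=1*508+3*217=1159


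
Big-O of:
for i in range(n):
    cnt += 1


Per nesting level: O(n) = O(n)
Complexity: O(n)


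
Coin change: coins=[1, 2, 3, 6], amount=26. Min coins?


dp[0]=0; dp[i]=1+min(dp[i-c] for c in coins)
...dp[21]=4, dp[22]=5, dp[23]=5, dp[24]=4, dp[25]=5, dp[26]=5
Minimum coins for 26 = 5


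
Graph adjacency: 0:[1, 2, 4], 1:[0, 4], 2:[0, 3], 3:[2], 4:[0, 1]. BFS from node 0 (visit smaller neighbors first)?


BFS queue: start with [0]
Visit order: [0, 1, 2, 4, 3]


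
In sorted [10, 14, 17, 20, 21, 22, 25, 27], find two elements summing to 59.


Two pointers: lo=0, hi=7
No pair sums to 59


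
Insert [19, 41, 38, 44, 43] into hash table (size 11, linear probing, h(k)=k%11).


Insertions: 19->slot 8; 41->slot 9; 38->slot 5; 44->slot 0; 43->slot 10
Table: [44, None, None, None, None, 38, None, None, 19, 41, 43]


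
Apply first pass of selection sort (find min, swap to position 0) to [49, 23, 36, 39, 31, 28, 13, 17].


After one pass: [13, 23, 36, 39, 31, 28, 49, 17]


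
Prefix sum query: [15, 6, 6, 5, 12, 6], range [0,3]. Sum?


Prefix sums: [0, 15, 21, 27, 32, 44, 50]
Sum[0..3] = prefix[4] - prefix[0] = 32 - 0 = 32


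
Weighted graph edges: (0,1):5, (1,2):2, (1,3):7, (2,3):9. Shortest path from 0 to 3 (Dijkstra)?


Dijkstra from 0:
Distances: {0: 0, 1: 5, 2: 7, 3: 12}
Shortest distance to 3 = 12, path = [0, 1, 3]


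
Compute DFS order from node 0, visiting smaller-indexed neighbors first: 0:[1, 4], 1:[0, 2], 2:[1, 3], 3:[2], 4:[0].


DFS stack-based: start with [0]
Visit order: [0, 1, 2, 3, 4]


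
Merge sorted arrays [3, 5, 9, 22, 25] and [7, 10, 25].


Compare heads, take smaller each step.
Merged: [3, 5, 7, 9, 10, 22, 25, 25]


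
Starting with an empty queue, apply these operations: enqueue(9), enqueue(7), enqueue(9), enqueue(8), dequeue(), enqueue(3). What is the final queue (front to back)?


enqueue(9) -> [9]
enqueue(7) -> [9, 7]
enqueue(9) -> [9, 7, 9]
enqueue(8) -> [9, 7, 9, 8]
dequeue() returns 9 -> [7, 9, 8]
enqueue(3) -> [7, 9, 8, 3]
Final queue (front to back): [7, 9, 8, 3]


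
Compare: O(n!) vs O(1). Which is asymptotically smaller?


constant grows slower than factorial
O(1) is asymptotically smaller; O(n!) grows faster


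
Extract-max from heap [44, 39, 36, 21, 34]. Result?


Max = 44
Replace root with last, heapify down
Resulting heap: [39, 34, 36, 21]


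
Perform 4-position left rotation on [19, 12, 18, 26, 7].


Left rotate by 4: [7, 19, 12, 18, 26]


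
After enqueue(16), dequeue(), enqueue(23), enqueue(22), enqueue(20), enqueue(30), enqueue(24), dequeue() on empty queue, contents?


enqueue(16) -> [16]
dequeue() returns 16 -> []
enqueue(23) -> [23]
enqueue(22) -> [23, 22]
enqueue(20) -> [23, 22, 20]
enqueue(30) -> [23, 22, 20, 30]
enqueue(24) -> [23, 22, 20, 30, 24]
dequeue() returns 23 -> [22, 20, 30, 24]
Final queue (front to back): [22, 20, 30, 24]


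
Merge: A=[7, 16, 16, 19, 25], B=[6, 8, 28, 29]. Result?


Compare heads, take smaller each step.
Merged: [6, 7, 8, 16, 16, 19, 25, 28, 29]


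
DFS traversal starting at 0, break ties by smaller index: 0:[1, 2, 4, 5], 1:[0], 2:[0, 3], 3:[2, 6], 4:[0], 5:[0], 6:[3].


DFS stack-based: start with [0]
Visit order: [0, 1, 2, 3, 6, 4, 5]


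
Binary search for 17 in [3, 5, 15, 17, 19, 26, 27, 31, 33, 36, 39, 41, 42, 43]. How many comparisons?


Search for 17:
[0,13] mid=6 arr[6]=27
[0,5] mid=2 arr[2]=15
[3,5] mid=4 arr[4]=19
[3,3] mid=3 arr[3]=17
Total: 4 comparisons


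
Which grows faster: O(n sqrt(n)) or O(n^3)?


n^1.5 grows slower than cubic
O(n sqrt(n)) is asymptotically smaller; O(n^3) grows faster


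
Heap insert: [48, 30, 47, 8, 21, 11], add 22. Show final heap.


Append 22: [48, 30, 47, 8, 21, 11, 22]
Bubble up: no swaps needed
Result: [48, 30, 47, 8, 21, 11, 22]


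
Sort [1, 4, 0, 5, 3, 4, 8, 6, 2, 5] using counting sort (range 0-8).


Count array: [1, 1, 1, 1, 2, 2, 1, 0, 1]
Reconstruct: [0, 1, 2, 3, 4, 4, 5, 5, 6, 8]


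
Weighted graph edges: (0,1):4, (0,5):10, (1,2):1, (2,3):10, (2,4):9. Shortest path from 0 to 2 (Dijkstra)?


Dijkstra from 0:
Distances: {0: 0, 1: 4, 2: 5, 3: 15, 4: 14, 5: 10}
Shortest distance to 2 = 5, path = [0, 1, 2]


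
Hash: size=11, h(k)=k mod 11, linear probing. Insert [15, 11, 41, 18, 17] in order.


Insertions: 15->slot 4; 11->slot 0; 41->slot 8; 18->slot 7; 17->slot 6
Table: [11, None, None, None, 15, None, 17, 18, 41, None, None]


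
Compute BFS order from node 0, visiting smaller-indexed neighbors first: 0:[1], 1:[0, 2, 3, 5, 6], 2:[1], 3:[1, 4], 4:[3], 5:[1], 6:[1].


BFS queue: start with [0]
Visit order: [0, 1, 2, 3, 5, 6, 4]


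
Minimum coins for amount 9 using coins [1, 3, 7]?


dp[0]=0; dp[i]=1+min(dp[i-c] for c in coins)
...dp[4]=2, dp[5]=3, dp[6]=2, dp[7]=1, dp[8]=2, dp[9]=3
Minimum coins for 9 = 3


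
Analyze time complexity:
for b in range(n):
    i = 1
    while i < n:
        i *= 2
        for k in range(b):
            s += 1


Per nesting level: O(n) * O(log n) * O(n) [triangular over b] = O(n^2 log n)
Complexity: O(n^2 log n)


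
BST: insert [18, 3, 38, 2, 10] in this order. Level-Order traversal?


Root = 18; build tree by BST insertion.
Level-Order traversal: [18, 3, 38, 2, 10]


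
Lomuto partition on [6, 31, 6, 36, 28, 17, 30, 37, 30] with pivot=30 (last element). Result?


Elements <= 30 go left of pivot.
Result: [6, 6, 28, 17, 30, 30, 31, 37, 36], pivot at index 5


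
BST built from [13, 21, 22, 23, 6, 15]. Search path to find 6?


BST root = 13
Search for 6: compare at each node
Path: [13, 6]


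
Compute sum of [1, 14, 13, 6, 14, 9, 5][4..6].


Prefix sums: [0, 1, 15, 28, 34, 48, 57, 62]
Sum[4..6] = prefix[7] - prefix[4] = 62 - 34 = 28


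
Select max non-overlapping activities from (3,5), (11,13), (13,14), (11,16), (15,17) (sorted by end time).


Greedy: pick earliest-ending, then skip overlaps.
Selected (4 activities): [(3, 5), (11, 13), (13, 14), (15, 17)]


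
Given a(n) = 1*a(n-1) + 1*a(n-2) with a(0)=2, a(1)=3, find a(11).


Build bottom-up:
...a(9)=144, a(10)=233, a(11)=1*233+1*144=377


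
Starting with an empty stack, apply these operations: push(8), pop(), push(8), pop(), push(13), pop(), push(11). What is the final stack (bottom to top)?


push(8) -> [8]
pop() returns 8 -> []
push(8) -> [8]
pop() returns 8 -> []
push(13) -> [13]
pop() returns 13 -> []
push(11) -> [11]
Final stack (bottom to top): [11]


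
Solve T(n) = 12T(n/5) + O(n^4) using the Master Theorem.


a=12, b=5, c=4. log_5(12)=1.544 < c=4. Case 3: O(n^c) = O(n^4)
Complexity: O(n^4)


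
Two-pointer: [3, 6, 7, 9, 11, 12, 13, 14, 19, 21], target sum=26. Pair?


Two pointers: lo=0, hi=9
Found pair: (7, 19) summing to 26


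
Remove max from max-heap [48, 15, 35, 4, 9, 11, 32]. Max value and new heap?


Max = 48
Replace root with last, heapify down
Resulting heap: [35, 15, 32, 4, 9, 11]


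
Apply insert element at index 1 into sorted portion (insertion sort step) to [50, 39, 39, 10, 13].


After one pass: [39, 50, 39, 10, 13]


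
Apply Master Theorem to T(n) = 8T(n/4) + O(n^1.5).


a=8, b=4, c=1.5. log_4(8)=1.5 = c=1.5. Case 2: O(n^c log n) = O(n^1.500 log n)
Complexity: O(n^1.500 log n)


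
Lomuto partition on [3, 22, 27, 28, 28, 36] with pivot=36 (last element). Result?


Elements <= 36 go left of pivot.
Result: [3, 22, 27, 28, 28, 36], pivot at index 5


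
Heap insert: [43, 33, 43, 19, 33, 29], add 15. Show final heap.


Append 15: [43, 33, 43, 19, 33, 29, 15]
Bubble up: no swaps needed
Result: [43, 33, 43, 19, 33, 29, 15]


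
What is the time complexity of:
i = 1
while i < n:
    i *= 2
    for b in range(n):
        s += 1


Per nesting level: O(log n) * O(n) = O(n log n)
Complexity: O(n log n)


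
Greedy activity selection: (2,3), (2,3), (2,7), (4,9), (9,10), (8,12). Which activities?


Greedy: pick earliest-ending, then skip overlaps.
Selected (3 activities): [(2, 3), (4, 9), (9, 10)]


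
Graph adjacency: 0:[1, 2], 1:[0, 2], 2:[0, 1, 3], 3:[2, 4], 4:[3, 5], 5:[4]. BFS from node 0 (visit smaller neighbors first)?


BFS queue: start with [0]
Visit order: [0, 1, 2, 3, 4, 5]


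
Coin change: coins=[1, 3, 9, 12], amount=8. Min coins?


dp[0]=0; dp[i]=1+min(dp[i-c] for c in coins)
...dp[3]=1, dp[4]=2, dp[5]=3, dp[6]=2, dp[7]=3, dp[8]=4
Minimum coins for 8 = 4


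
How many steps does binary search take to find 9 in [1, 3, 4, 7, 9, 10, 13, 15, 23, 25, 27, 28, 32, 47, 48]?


Search for 9:
[0,14] mid=7 arr[7]=15
[0,6] mid=3 arr[3]=7
[4,6] mid=5 arr[5]=10
[4,4] mid=4 arr[4]=9
Total: 4 comparisons


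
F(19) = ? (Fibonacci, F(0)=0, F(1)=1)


F(n)=F(n-1)+F(n-2)
...F(17)=1597, F(18)=2584, F(19)=4181


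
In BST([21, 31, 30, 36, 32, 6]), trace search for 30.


BST root = 21
Search for 30: compare at each node
Path: [21, 31, 30]


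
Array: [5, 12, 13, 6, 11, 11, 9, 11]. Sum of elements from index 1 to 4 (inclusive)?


Prefix sums: [0, 5, 17, 30, 36, 47, 58, 67, 78]
Sum[1..4] = prefix[5] - prefix[1] = 47 - 5 = 42


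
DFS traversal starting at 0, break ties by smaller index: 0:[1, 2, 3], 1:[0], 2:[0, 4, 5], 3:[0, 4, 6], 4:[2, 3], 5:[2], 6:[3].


DFS stack-based: start with [0]
Visit order: [0, 1, 2, 4, 3, 6, 5]


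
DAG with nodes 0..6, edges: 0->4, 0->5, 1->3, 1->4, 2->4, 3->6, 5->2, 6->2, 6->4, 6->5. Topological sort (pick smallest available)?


Kahn's algorithm, process smallest node first
Order: [0, 1, 3, 6, 5, 2, 4]


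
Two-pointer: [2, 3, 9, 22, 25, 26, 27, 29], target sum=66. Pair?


Two pointers: lo=0, hi=7
No pair sums to 66


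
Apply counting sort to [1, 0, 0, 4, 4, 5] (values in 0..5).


Count array: [2, 1, 0, 0, 2, 1]
Reconstruct: [0, 0, 1, 4, 4, 5]


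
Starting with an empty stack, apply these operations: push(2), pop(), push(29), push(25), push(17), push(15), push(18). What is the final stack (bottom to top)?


push(2) -> [2]
pop() returns 2 -> []
push(29) -> [29]
push(25) -> [29, 25]
push(17) -> [29, 25, 17]
push(15) -> [29, 25, 17, 15]
push(18) -> [29, 25, 17, 15, 18]
Final stack (bottom to top): [29, 25, 17, 15, 18]


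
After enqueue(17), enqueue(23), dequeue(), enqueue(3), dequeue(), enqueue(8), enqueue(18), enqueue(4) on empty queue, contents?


enqueue(17) -> [17]
enqueue(23) -> [17, 23]
dequeue() returns 17 -> [23]
enqueue(3) -> [23, 3]
dequeue() returns 23 -> [3]
enqueue(8) -> [3, 8]
enqueue(18) -> [3, 8, 18]
enqueue(4) -> [3, 8, 18, 4]
Final queue (front to back): [3, 8, 18, 4]


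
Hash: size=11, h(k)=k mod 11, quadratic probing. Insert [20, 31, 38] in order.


Insertions: 20->slot 9; 31->slot 10; 38->slot 5
Table: [None, None, None, None, None, 38, None, None, None, 20, 31]


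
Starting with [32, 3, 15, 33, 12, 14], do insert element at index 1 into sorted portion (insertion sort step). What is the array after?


After one pass: [3, 32, 15, 33, 12, 14]


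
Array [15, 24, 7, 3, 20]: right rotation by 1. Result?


Right rotate by 1: [20, 15, 24, 7, 3]


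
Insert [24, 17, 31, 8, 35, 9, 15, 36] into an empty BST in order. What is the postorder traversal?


Root = 24; build tree by BST insertion.
Postorder traversal: [15, 9, 8, 17, 36, 35, 31, 24]


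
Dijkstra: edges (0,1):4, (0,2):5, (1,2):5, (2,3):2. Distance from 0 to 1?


Dijkstra from 0:
Distances: {0: 0, 1: 4, 2: 5, 3: 7}
Shortest distance to 1 = 4, path = [0, 1]


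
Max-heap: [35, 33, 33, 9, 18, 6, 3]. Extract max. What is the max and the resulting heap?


Max = 35
Replace root with last, heapify down
Resulting heap: [33, 18, 33, 9, 3, 6]


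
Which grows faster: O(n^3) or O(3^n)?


cubic grows slower than exponential (base 3)
O(n^3) is asymptotically smaller; O(3^n) grows faster


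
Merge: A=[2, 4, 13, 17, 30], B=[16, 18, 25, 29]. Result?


Compare heads, take smaller each step.
Merged: [2, 4, 13, 16, 17, 18, 25, 29, 30]


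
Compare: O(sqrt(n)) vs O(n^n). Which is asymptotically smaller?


sublinear grows slower than n^n
O(sqrt(n)) is asymptotically smaller; O(n^n) grows faster


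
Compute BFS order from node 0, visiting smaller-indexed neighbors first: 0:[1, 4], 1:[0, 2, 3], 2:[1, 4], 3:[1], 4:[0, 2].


BFS queue: start with [0]
Visit order: [0, 1, 4, 2, 3]


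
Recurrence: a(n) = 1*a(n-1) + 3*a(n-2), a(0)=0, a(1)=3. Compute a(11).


Build bottom-up:
...a(9)=1524, a(10)=3477, a(11)=1*3477+3*1524=8049


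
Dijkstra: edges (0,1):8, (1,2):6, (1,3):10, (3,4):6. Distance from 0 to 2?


Dijkstra from 0:
Distances: {0: 0, 1: 8, 2: 14, 3: 18, 4: 24}
Shortest distance to 2 = 14, path = [0, 1, 2]


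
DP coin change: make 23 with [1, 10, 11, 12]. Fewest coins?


dp[0]=0; dp[i]=1+min(dp[i-c] for c in coins)
...dp[18]=7, dp[19]=8, dp[20]=2, dp[21]=2, dp[22]=2, dp[23]=2
Minimum coins for 23 = 2


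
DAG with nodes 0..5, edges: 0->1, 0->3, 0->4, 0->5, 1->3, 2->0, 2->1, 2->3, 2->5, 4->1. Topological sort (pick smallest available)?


Kahn's algorithm, process smallest node first
Order: [2, 0, 4, 1, 3, 5]


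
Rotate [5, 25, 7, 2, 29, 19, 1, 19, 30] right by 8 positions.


Right rotate by 8: [25, 7, 2, 29, 19, 1, 19, 30, 5]


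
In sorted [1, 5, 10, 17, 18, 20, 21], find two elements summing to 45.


Two pointers: lo=0, hi=6
No pair sums to 45


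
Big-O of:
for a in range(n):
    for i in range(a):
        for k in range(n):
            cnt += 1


Per nesting level: O(n) * O(n) [triangular over a] * O(n) = O(n^3)
Complexity: O(n^3)


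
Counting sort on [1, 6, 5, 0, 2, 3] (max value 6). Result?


Count array: [1, 1, 1, 1, 0, 1, 1]
Reconstruct: [0, 1, 2, 3, 5, 6]


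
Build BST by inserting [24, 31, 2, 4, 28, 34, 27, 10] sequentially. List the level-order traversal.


Root = 24; build tree by BST insertion.
Level-Order traversal: [24, 2, 31, 4, 28, 34, 10, 27]


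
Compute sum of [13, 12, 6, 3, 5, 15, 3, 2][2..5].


Prefix sums: [0, 13, 25, 31, 34, 39, 54, 57, 59]
Sum[2..5] = prefix[6] - prefix[2] = 54 - 25 = 29


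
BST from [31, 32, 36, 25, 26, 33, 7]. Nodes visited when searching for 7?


BST root = 31
Search for 7: compare at each node
Path: [31, 25, 7]


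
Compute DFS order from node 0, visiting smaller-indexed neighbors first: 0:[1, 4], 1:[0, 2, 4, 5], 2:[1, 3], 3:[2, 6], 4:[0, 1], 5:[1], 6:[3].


DFS stack-based: start with [0]
Visit order: [0, 1, 2, 3, 6, 4, 5]


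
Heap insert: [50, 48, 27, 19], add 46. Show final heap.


Append 46: [50, 48, 27, 19, 46]
Bubble up: no swaps needed
Result: [50, 48, 27, 19, 46]


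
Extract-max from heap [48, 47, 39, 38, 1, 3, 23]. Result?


Max = 48
Replace root with last, heapify down
Resulting heap: [47, 38, 39, 23, 1, 3]


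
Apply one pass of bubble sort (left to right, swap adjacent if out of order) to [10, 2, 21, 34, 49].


After one pass: [2, 10, 21, 34, 49]


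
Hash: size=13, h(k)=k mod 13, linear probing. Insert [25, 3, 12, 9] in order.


Insertions: 25->slot 12; 3->slot 3; 12->slot 0; 9->slot 9
Table: [12, None, None, 3, None, None, None, None, None, 9, None, None, 25]


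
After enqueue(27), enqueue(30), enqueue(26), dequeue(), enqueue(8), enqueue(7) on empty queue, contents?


enqueue(27) -> [27]
enqueue(30) -> [27, 30]
enqueue(26) -> [27, 30, 26]
dequeue() returns 27 -> [30, 26]
enqueue(8) -> [30, 26, 8]
enqueue(7) -> [30, 26, 8, 7]
Final queue (front to back): [30, 26, 8, 7]


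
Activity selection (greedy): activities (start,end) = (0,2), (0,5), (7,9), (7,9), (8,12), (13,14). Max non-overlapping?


Greedy: pick earliest-ending, then skip overlaps.
Selected (3 activities): [(0, 2), (7, 9), (13, 14)]


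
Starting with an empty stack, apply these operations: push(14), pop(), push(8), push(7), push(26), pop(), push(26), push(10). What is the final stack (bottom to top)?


push(14) -> [14]
pop() returns 14 -> []
push(8) -> [8]
push(7) -> [8, 7]
push(26) -> [8, 7, 26]
pop() returns 26 -> [8, 7]
push(26) -> [8, 7, 26]
push(10) -> [8, 7, 26, 10]
Final stack (bottom to top): [8, 7, 26, 10]


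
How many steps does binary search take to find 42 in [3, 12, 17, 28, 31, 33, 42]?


Search for 42:
[0,6] mid=3 arr[3]=28
[4,6] mid=5 arr[5]=33
[6,6] mid=6 arr[6]=42
Total: 3 comparisons


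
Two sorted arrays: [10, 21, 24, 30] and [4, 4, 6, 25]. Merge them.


Compare heads, take smaller each step.
Merged: [4, 4, 6, 10, 21, 24, 25, 30]


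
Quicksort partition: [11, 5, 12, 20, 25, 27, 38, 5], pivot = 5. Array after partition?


Elements <= 5 go left of pivot.
Result: [5, 5, 12, 20, 25, 27, 38, 11], pivot at index 1


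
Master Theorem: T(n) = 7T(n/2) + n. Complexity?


a=7, b=2, c=1. log_2(7)=2.807 > c=1. Case 1: O(n^log_b(a)) = O(n^2.807)
Complexity: O(n^2.807)


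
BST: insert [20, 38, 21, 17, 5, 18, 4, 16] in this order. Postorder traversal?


Root = 20; build tree by BST insertion.
Postorder traversal: [4, 16, 5, 18, 17, 21, 38, 20]


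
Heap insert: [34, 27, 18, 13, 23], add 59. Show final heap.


Append 59: [34, 27, 18, 13, 23, 59]
Bubble up: swap idx 5(59) with idx 2(18); swap idx 2(59) with idx 0(34)
Result: [59, 27, 34, 13, 23, 18]


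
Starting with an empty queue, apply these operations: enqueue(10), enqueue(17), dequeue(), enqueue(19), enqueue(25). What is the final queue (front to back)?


enqueue(10) -> [10]
enqueue(17) -> [10, 17]
dequeue() returns 10 -> [17]
enqueue(19) -> [17, 19]
enqueue(25) -> [17, 19, 25]
Final queue (front to back): [17, 19, 25]


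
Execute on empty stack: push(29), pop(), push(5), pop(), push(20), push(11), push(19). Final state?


push(29) -> [29]
pop() returns 29 -> []
push(5) -> [5]
pop() returns 5 -> []
push(20) -> [20]
push(11) -> [20, 11]
push(19) -> [20, 11, 19]
Final stack (bottom to top): [20, 11, 19]


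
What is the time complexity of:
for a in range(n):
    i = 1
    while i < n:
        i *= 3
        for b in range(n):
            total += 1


Per nesting level: O(n) * O(log n) * O(n) = O(n^2 log n)
Complexity: O(n^2 log n)


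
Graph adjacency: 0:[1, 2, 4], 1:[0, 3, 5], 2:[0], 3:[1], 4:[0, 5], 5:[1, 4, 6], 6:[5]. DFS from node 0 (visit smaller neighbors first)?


DFS stack-based: start with [0]
Visit order: [0, 1, 3, 5, 4, 6, 2]


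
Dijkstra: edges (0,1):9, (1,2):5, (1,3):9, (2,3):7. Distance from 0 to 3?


Dijkstra from 0:
Distances: {0: 0, 1: 9, 2: 14, 3: 18}
Shortest distance to 3 = 18, path = [0, 1, 3]


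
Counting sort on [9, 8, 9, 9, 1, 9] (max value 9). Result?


Count array: [0, 1, 0, 0, 0, 0, 0, 0, 1, 4]
Reconstruct: [1, 8, 9, 9, 9, 9]


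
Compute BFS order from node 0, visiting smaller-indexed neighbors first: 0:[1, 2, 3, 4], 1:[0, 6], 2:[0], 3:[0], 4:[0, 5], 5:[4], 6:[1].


BFS queue: start with [0]
Visit order: [0, 1, 2, 3, 4, 6, 5]


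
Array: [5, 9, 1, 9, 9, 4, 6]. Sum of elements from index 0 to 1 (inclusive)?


Prefix sums: [0, 5, 14, 15, 24, 33, 37, 43]
Sum[0..1] = prefix[2] - prefix[0] = 14 - 0 = 14


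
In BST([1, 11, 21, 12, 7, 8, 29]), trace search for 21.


BST root = 1
Search for 21: compare at each node
Path: [1, 11, 21]


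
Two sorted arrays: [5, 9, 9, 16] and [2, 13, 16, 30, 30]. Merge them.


Compare heads, take smaller each step.
Merged: [2, 5, 9, 9, 13, 16, 16, 30, 30]


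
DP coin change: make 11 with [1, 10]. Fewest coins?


dp[0]=0; dp[i]=1+min(dp[i-c] for c in coins)
...dp[6]=6, dp[7]=7, dp[8]=8, dp[9]=9, dp[10]=1, dp[11]=2
Minimum coins for 11 = 2


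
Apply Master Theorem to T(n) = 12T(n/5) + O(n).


a=12, b=5, c=1. log_5(12)=1.544 > c=1. Case 1: O(n^log_b(a)) = O(n^1.544)
Complexity: O(n^1.544)


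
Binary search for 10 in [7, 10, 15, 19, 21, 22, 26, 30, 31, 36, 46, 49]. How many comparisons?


Search for 10:
[0,11] mid=5 arr[5]=22
[0,4] mid=2 arr[2]=15
[0,1] mid=0 arr[0]=7
[1,1] mid=1 arr[1]=10
Total: 4 comparisons


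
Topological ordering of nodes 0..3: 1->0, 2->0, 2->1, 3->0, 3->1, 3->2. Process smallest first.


Kahn's algorithm, process smallest node first
Order: [3, 2, 1, 0]


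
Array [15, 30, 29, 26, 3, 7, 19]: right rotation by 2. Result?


Right rotate by 2: [7, 19, 15, 30, 29, 26, 3]


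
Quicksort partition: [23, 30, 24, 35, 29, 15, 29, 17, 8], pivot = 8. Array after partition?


Elements <= 8 go left of pivot.
Result: [8, 30, 24, 35, 29, 15, 29, 17, 23], pivot at index 0


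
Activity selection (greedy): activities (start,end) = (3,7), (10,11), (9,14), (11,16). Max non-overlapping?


Greedy: pick earliest-ending, then skip overlaps.
Selected (3 activities): [(3, 7), (10, 11), (11, 16)]


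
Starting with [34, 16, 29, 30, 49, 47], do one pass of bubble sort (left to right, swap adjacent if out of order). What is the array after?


After one pass: [16, 29, 30, 34, 47, 49]


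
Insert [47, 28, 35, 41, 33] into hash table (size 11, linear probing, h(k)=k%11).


Insertions: 47->slot 3; 28->slot 6; 35->slot 2; 41->slot 8; 33->slot 0
Table: [33, None, 35, 47, None, None, 28, None, 41, None, None]


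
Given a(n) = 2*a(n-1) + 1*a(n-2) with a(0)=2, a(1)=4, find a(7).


Build bottom-up:
...a(5)=140, a(6)=338, a(7)=2*338+1*140=816


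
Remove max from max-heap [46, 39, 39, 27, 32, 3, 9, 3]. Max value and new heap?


Max = 46
Replace root with last, heapify down
Resulting heap: [39, 32, 39, 27, 3, 3, 9]


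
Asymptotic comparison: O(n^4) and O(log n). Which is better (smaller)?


logarithmic grows slower than quartic
O(log n) is asymptotically smaller; O(n^4) grows faster


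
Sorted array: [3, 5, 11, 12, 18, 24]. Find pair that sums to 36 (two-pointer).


Two pointers: lo=0, hi=5
Found pair: (12, 24) summing to 36


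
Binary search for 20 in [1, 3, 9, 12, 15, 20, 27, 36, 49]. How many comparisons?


Search for 20:
[0,8] mid=4 arr[4]=15
[5,8] mid=6 arr[6]=27
[5,5] mid=5 arr[5]=20
Total: 3 comparisons


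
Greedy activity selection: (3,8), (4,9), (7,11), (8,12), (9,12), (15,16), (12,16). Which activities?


Greedy: pick earliest-ending, then skip overlaps.
Selected (3 activities): [(3, 8), (8, 12), (15, 16)]


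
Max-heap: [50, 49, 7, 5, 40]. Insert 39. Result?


Append 39: [50, 49, 7, 5, 40, 39]
Bubble up: swap idx 5(39) with idx 2(7)
Result: [50, 49, 39, 5, 40, 7]


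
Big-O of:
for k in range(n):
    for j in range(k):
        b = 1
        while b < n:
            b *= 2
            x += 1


Per nesting level: O(n) * O(n) [triangular over k] * O(log n) = O(n^2 log n)
Complexity: O(n^2 log n)


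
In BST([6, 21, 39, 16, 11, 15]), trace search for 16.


BST root = 6
Search for 16: compare at each node
Path: [6, 21, 16]


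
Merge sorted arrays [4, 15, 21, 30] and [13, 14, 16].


Compare heads, take smaller each step.
Merged: [4, 13, 14, 15, 16, 21, 30]


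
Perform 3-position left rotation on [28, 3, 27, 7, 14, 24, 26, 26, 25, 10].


Left rotate by 3: [7, 14, 24, 26, 26, 25, 10, 28, 3, 27]


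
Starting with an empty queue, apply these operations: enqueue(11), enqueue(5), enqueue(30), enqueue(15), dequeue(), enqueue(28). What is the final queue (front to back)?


enqueue(11) -> [11]
enqueue(5) -> [11, 5]
enqueue(30) -> [11, 5, 30]
enqueue(15) -> [11, 5, 30, 15]
dequeue() returns 11 -> [5, 30, 15]
enqueue(28) -> [5, 30, 15, 28]
Final queue (front to back): [5, 30, 15, 28]


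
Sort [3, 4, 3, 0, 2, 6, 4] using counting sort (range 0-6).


Count array: [1, 0, 1, 2, 2, 0, 1]
Reconstruct: [0, 2, 3, 3, 4, 4, 6]


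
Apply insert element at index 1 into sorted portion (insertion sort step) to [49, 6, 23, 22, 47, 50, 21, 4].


After one pass: [6, 49, 23, 22, 47, 50, 21, 4]


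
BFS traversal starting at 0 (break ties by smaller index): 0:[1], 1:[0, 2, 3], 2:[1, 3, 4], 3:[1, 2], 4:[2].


BFS queue: start with [0]
Visit order: [0, 1, 2, 3, 4]


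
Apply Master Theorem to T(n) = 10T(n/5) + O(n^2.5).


a=10, b=5, c=2.5. log_5(10)=1.431 < c=2.5. Case 3: O(n^c) = O(n^2.500)
Complexity: O(n^2.500)


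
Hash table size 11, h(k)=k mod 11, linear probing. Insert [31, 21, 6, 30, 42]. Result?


Insertions: 31->slot 9; 21->slot 10; 6->slot 6; 30->slot 8; 42->slot 0
Table: [42, None, None, None, None, None, 6, None, 30, 31, 21]


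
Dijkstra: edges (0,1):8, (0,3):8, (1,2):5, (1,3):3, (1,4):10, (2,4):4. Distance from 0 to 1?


Dijkstra from 0:
Distances: {0: 0, 1: 8, 2: 13, 3: 8, 4: 17}
Shortest distance to 1 = 8, path = [0, 1]


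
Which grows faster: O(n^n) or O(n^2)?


quadratic grows slower than n^n
O(n^2) is asymptotically smaller; O(n^n) grows faster


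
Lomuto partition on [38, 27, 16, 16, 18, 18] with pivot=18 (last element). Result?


Elements <= 18 go left of pivot.
Result: [16, 16, 18, 18, 38, 27], pivot at index 3


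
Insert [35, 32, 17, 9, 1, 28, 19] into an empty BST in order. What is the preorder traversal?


Root = 35; build tree by BST insertion.
Preorder traversal: [35, 32, 17, 9, 1, 28, 19]


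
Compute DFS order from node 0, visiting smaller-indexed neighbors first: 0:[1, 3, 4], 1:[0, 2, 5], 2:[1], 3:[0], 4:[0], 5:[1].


DFS stack-based: start with [0]
Visit order: [0, 1, 2, 5, 3, 4]


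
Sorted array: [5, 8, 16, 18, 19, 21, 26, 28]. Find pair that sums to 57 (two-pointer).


Two pointers: lo=0, hi=7
No pair sums to 57


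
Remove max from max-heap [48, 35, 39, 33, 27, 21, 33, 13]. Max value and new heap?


Max = 48
Replace root with last, heapify down
Resulting heap: [39, 35, 33, 33, 27, 21, 13]


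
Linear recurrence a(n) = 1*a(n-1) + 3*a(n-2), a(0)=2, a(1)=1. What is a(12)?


Build bottom-up:
...a(10)=4207, a(11)=9637, a(12)=1*9637+3*4207=22258


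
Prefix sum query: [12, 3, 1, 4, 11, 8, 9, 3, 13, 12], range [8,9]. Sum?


Prefix sums: [0, 12, 15, 16, 20, 31, 39, 48, 51, 64, 76]
Sum[8..9] = prefix[10] - prefix[8] = 76 - 51 = 25
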